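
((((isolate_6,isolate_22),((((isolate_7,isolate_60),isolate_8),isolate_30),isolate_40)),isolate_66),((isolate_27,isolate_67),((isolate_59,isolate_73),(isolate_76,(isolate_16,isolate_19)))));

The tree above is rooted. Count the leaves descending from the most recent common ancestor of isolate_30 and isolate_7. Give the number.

The MRCA of isolate_30 and isolate_7 is the node subtending (((isolate_7,isolate_60),isolate_8),isolate_30).
That clade contains 4 terminal taxa: isolate_30, isolate_60, isolate_7, isolate_8.

4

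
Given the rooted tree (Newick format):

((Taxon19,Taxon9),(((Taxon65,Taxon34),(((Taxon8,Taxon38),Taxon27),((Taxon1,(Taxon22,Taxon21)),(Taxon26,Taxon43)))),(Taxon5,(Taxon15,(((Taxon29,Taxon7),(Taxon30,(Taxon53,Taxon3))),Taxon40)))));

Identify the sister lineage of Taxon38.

Taxon8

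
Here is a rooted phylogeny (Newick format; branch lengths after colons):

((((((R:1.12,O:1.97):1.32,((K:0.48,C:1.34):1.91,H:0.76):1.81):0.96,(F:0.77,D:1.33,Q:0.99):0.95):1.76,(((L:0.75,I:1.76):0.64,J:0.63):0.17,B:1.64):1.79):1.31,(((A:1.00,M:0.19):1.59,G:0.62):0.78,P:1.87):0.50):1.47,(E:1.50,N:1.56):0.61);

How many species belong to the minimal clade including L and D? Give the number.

12

The MRCA of L and D is the node subtending ((((R,O),((K,C),H)),(F,D,Q)),(((L,I),J),B)).
That clade contains 12 terminal taxa: B, C, D, F, H, I, J, K, L, O, Q, R.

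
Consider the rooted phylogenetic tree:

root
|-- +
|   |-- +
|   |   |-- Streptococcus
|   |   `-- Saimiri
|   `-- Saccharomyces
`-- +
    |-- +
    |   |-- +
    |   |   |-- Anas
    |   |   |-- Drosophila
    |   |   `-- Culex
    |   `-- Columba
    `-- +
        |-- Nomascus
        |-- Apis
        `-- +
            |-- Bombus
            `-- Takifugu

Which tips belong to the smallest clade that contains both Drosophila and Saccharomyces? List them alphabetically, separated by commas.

Anas, Apis, Bombus, Columba, Culex, Drosophila, Nomascus, Saccharomyces, Saimiri, Streptococcus, Takifugu

Tracing Drosophila: it sits inside (Anas,Drosophila,Culex).
Tracing Saccharomyces: it sits inside ((Streptococcus,Saimiri),Saccharomyces).
The smallest clade enclosing both is the whole tree (their MRCA is the root), so the answer is all 11 tips in alphabetical order.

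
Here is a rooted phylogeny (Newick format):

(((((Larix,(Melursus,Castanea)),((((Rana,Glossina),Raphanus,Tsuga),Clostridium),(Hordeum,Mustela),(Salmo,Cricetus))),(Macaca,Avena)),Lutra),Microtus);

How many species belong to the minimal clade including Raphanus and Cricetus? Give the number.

The MRCA of Raphanus and Cricetus is the node subtending ((((Rana,Glossina),Raphanus,Tsuga),Clostridium),(Hordeum,Mustela),(Salmo,Cricetus)).
That clade contains 9 terminal taxa: Clostridium, Cricetus, Glossina, Hordeum, Mustela, Rana, Raphanus, Salmo, Tsuga.

9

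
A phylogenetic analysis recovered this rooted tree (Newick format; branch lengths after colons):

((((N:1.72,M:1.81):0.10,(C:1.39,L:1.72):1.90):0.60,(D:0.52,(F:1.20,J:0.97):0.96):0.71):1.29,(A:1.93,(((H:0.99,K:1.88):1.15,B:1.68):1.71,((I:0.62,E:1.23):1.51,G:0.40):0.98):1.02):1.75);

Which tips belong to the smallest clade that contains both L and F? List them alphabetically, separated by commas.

C, D, F, J, L, M, N

Tracing L: it sits inside (C,L).
Tracing F: it sits inside (F,J).
The smallest clade enclosing both is (((N,M),(C,L)),(D,(F,J))); the answer is its 7 terminal taxa in alphabetical order.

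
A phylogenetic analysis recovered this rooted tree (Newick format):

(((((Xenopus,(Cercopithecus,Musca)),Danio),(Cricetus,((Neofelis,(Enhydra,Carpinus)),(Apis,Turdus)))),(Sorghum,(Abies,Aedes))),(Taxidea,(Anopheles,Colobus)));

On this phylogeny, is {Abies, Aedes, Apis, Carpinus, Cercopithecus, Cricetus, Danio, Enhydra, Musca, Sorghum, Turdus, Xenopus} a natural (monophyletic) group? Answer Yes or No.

No

The MRCA of the listed taxa subtends ((((Xenopus,(Cercopithecus,Musca)),Danio),(Cricetus,((Neofelis,(Enhydra,Carpinus)),(Apis,Turdus)))),(Sorghum,(Abies,Aedes))).
That clade also contains Neofelis, which is not in the proposed group, so the group is not monophyletic.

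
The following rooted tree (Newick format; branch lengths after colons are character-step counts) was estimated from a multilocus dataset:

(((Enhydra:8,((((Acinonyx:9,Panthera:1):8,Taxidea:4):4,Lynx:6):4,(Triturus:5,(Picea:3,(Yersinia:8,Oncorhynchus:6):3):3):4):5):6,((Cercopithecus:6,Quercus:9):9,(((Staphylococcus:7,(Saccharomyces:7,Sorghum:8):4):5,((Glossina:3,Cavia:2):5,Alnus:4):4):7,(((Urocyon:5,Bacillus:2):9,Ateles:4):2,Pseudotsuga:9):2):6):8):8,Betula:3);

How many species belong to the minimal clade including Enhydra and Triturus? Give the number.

The MRCA of Enhydra and Triturus is the node subtending (Enhydra,((((Acinonyx,Panthera),Taxidea),Lynx),(Triturus,(Picea,(Yersinia,Oncorhynchus))))).
That clade contains 9 terminal taxa: Acinonyx, Enhydra, Lynx, Oncorhynchus, Panthera, Picea, Taxidea, Triturus, Yersinia.

9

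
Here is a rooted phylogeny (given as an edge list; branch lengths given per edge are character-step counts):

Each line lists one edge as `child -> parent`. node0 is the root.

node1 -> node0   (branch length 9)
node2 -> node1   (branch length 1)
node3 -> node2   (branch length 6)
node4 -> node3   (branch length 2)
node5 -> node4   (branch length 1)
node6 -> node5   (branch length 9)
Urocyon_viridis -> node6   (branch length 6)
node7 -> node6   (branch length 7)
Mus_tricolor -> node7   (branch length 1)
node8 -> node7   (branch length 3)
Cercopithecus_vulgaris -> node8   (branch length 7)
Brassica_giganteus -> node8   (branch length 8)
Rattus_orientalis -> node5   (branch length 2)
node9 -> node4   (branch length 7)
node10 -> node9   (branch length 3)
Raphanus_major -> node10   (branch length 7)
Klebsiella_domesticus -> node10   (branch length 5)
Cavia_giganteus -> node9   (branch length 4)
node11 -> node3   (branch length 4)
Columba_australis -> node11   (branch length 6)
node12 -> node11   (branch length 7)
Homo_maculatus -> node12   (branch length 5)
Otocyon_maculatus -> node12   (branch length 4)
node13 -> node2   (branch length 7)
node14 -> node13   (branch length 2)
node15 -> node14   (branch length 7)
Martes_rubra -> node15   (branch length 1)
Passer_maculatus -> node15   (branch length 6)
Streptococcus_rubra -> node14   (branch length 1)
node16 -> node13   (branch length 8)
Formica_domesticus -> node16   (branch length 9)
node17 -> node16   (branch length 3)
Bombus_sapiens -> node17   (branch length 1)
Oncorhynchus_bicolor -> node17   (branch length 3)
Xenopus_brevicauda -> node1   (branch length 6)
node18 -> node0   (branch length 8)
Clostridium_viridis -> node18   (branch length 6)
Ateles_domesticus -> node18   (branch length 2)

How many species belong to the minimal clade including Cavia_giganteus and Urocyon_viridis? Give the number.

The MRCA of Cavia_giganteus and Urocyon_viridis is the node subtending (((Urocyon_viridis,(Mus_tricolor,(Cercopithecus_vulgaris,Brassica_giganteus))),Rattus_orientalis),((Raphanus_major,Klebsiella_domesticus),Cavia_giganteus)).
That clade contains 8 terminal taxa: Brassica_giganteus, Cavia_giganteus, Cercopithecus_vulgaris, Klebsiella_domesticus, Mus_tricolor, Raphanus_major, Rattus_orientalis, Urocyon_viridis.

8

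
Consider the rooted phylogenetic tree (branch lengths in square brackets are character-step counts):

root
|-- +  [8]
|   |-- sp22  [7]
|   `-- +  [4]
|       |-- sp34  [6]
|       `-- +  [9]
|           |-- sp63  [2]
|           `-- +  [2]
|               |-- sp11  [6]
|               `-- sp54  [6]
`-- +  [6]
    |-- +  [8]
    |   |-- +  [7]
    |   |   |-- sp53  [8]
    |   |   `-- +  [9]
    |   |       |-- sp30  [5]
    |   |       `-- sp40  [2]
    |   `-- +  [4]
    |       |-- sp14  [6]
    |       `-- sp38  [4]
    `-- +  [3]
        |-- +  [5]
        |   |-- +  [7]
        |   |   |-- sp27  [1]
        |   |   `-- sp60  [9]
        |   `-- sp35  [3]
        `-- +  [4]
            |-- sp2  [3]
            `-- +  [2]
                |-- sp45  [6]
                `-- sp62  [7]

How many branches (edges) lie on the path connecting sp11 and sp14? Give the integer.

The MRCA of sp11 and sp14 is the root of the tree.
From sp11 up to that node: 5 branches. From sp14 up to the same node: 4 branches. Total: 5 + 4 = 9.

9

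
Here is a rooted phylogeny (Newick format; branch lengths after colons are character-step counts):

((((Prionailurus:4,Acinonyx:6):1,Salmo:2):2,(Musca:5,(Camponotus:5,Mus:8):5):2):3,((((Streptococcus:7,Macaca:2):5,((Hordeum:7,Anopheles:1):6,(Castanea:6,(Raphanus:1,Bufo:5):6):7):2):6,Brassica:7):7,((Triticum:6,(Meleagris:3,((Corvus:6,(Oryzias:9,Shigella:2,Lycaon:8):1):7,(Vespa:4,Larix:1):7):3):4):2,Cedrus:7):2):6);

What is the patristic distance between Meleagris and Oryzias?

23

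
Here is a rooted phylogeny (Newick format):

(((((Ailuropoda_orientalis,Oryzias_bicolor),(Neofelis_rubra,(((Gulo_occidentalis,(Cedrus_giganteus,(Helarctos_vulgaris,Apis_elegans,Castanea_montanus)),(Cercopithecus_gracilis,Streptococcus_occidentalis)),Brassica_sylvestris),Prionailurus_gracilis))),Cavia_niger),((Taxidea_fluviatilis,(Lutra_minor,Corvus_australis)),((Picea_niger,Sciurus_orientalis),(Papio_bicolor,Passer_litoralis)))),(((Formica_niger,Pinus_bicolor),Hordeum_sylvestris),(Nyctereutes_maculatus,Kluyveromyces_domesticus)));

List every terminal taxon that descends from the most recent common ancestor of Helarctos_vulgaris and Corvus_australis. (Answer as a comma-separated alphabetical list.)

Ailuropoda_orientalis, Apis_elegans, Brassica_sylvestris, Castanea_montanus, Cavia_niger, Cedrus_giganteus, Cercopithecus_gracilis, Corvus_australis, Gulo_occidentalis, Helarctos_vulgaris, Lutra_minor, Neofelis_rubra, Oryzias_bicolor, Papio_bicolor, Passer_litoralis, Picea_niger, Prionailurus_gracilis, Sciurus_orientalis, Streptococcus_occidentalis, Taxidea_fluviatilis

Tracing Helarctos_vulgaris: it sits inside (Helarctos_vulgaris,Apis_elegans,Castanea_montanus).
Tracing Corvus_australis: it sits inside (Lutra_minor,Corvus_australis).
The smallest clade enclosing both is ((((Ailuropoda_orientalis,Oryzias_bicolor),(Neofelis_rubra,(((Gulo_occidentalis,(Cedrus_giganteus,(Helarctos_vulgaris,Apis_elegans,Castanea_montanus)),(Cercopithecus_gracilis,Streptococcus_occidentalis)),Brassica_sylvestris),Prionailurus_gracilis))),Cavia_niger),((Taxidea_fluviatilis,(Lutra_minor,Corvus_australis)),((Picea_niger,Sciurus_orientalis),(Papio_bicolor,Passer_litoralis)))); the answer is its 20 terminal taxa in alphabetical order.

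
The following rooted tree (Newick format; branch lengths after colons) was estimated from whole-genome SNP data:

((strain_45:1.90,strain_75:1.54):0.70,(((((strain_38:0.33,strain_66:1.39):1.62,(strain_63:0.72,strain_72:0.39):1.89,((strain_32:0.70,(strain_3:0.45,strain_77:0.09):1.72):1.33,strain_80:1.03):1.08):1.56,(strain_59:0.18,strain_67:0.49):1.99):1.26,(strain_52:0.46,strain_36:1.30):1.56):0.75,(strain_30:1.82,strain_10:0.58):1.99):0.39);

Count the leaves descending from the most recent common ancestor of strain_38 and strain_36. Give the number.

12

The MRCA of strain_38 and strain_36 is the node subtending ((((strain_38,strain_66),(strain_63,strain_72),((strain_32,(strain_3,strain_77)),strain_80)),(strain_59,strain_67)),(strain_52,strain_36)).
That clade contains 12 terminal taxa: strain_3, strain_32, strain_36, strain_38, strain_52, strain_59, strain_63, strain_66, strain_67, strain_72, strain_77, strain_80.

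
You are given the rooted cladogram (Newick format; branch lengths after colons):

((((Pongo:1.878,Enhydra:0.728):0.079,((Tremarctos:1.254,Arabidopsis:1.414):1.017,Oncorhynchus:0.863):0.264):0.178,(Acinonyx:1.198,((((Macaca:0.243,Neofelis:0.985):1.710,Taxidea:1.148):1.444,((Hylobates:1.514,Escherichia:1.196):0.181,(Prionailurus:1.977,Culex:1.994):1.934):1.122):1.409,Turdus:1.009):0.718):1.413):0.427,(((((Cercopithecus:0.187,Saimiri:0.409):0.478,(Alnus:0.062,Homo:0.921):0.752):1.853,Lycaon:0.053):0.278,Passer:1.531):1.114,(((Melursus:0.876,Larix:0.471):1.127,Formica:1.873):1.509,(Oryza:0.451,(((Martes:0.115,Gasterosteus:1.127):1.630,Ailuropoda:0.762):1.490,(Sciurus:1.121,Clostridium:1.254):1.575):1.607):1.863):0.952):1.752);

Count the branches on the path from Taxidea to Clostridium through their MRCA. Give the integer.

12

The MRCA of Taxidea and Clostridium is the root of the tree.
From Taxidea up to that node: 6 branches. From Clostridium up to the same node: 6 branches. Total: 6 + 6 = 12.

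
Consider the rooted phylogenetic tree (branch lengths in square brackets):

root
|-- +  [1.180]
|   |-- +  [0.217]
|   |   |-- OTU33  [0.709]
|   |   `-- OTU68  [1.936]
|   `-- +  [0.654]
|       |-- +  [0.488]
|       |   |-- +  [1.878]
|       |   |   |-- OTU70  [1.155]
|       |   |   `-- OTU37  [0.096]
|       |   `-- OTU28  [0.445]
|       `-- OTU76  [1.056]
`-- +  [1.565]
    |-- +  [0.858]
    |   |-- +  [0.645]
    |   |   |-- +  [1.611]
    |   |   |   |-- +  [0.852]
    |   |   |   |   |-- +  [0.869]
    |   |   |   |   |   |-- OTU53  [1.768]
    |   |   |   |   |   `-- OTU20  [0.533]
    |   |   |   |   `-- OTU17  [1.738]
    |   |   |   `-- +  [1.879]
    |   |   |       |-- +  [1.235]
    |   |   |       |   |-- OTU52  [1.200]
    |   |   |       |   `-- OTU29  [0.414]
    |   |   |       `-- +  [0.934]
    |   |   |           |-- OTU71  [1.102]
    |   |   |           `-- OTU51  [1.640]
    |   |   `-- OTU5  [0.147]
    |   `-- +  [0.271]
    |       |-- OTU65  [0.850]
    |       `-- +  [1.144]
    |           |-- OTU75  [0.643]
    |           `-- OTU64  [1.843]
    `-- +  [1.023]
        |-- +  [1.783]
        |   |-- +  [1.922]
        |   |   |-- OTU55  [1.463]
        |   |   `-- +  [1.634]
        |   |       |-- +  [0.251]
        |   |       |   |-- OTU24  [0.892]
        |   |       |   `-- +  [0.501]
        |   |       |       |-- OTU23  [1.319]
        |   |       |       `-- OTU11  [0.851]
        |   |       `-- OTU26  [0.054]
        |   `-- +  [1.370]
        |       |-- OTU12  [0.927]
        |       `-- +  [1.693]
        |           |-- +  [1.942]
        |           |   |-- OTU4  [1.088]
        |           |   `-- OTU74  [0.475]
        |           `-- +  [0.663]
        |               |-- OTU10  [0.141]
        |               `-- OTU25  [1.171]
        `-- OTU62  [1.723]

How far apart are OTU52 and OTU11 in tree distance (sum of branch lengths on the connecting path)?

The path runs OTU52 → … → MRCA → … → OTU11; the MRCA is the node subtending ((((((OTU53,OTU20),OTU17),((OTU52,OTU29),(OTU71,OTU51))),OTU5),(OTU65,(OTU75,OTU64))),(((OTU55,((OTU24,(OTU23,OTU11)),OTU26)),(OTU12,((OTU4,OTU74),(OTU10,OTU25)))),OTU62)).
Branch lengths along that path: 1.200 + 1.235 + 1.879 + 1.611 + 0.645 + 0.858 + 1.023 + 1.783 + 1.922 + 1.634 + 0.251 + 0.501 + 0.851 = 15.393.

15.393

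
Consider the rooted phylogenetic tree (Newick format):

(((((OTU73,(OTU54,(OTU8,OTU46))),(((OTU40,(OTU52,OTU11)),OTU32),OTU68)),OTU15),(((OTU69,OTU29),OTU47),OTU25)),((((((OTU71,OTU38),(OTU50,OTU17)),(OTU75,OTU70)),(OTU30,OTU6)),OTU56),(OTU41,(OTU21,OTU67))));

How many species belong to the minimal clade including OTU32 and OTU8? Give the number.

9

The MRCA of OTU32 and OTU8 is the node subtending ((OTU73,(OTU54,(OTU8,OTU46))),(((OTU40,(OTU52,OTU11)),OTU32),OTU68)).
That clade contains 9 terminal taxa: OTU11, OTU32, OTU40, OTU46, OTU52, OTU54, OTU68, OTU73, OTU8.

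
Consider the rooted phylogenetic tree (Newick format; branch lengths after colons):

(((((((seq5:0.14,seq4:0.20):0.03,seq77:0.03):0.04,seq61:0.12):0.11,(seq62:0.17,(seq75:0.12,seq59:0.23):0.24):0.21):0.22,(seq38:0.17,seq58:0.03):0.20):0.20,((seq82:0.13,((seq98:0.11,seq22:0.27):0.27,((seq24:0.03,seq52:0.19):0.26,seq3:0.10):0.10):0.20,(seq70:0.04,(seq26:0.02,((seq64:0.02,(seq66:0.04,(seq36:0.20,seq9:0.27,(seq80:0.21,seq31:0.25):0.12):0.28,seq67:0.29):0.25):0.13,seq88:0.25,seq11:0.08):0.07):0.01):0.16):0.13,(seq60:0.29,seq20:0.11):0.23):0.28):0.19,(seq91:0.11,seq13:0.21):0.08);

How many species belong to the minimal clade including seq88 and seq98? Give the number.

The MRCA of seq88 and seq98 is the node subtending (seq82,((seq98,seq22),((seq24,seq52),seq3)),(seq70,(seq26,((seq64,(seq66,(seq36,seq9,(seq80,seq31)),seq67)),seq88,seq11)))).
That clade contains 17 terminal taxa: seq11, seq22, seq24, seq26, seq3, seq31, seq36, seq52, seq64, seq66, seq67, seq70, seq80, seq82, seq88, seq9, seq98.

17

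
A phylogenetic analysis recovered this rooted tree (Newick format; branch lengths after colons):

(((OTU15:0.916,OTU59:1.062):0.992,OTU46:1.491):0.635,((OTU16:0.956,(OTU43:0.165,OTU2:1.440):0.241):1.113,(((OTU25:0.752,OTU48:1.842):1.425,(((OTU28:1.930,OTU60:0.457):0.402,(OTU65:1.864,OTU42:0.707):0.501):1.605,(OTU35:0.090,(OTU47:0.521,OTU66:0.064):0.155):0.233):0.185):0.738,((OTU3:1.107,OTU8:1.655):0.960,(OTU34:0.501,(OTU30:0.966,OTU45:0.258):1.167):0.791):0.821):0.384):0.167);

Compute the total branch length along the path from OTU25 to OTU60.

4.826

The path runs OTU25 → … → MRCA → … → OTU60; the MRCA is the node subtending ((OTU25,OTU48),(((OTU28,OTU60),(OTU65,OTU42)),(OTU35,(OTU47,OTU66)))).
Branch lengths along that path: 0.752 + 1.425 + 0.185 + 1.605 + 0.402 + 0.457 = 4.826.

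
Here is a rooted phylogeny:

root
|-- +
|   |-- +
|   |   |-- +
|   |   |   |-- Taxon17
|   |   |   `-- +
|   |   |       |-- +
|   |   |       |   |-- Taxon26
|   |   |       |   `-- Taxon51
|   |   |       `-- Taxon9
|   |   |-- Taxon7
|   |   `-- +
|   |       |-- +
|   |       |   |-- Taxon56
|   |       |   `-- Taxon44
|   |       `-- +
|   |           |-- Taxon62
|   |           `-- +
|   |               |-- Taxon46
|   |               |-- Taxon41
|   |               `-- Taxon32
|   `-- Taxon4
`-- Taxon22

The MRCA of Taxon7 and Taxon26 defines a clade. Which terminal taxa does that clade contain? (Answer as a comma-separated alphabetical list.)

Taxon17, Taxon26, Taxon32, Taxon41, Taxon44, Taxon46, Taxon51, Taxon56, Taxon62, Taxon7, Taxon9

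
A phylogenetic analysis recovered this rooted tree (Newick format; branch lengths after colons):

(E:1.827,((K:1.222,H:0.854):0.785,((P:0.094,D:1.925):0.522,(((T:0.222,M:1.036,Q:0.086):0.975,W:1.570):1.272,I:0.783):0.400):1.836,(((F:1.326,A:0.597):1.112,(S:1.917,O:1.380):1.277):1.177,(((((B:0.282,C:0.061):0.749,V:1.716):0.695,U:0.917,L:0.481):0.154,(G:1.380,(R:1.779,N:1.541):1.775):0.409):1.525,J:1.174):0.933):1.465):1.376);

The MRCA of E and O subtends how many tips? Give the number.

23

The MRCA of E and O is the root, so the clade is the entire tree.
That clade contains 23 terminal taxa: A, B, C, D, E, F, G, H, I, J, K, L, M, N, O, P, Q, R, S, T, U, V, W.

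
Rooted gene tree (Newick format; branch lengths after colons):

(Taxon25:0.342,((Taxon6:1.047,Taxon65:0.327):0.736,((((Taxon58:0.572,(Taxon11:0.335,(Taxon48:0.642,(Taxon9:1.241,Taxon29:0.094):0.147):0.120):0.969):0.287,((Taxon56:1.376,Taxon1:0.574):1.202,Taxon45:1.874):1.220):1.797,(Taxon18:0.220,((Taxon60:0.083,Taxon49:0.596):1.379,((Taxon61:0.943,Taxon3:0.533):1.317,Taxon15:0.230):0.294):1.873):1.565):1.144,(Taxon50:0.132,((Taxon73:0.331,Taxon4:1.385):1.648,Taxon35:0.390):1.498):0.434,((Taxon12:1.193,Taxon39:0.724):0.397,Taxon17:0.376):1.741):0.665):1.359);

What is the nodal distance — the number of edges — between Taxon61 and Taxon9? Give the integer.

The MRCA of Taxon61 and Taxon9 is the node subtending (((Taxon58,(Taxon11,(Taxon48,(Taxon9,Taxon29)))),((Taxon56,Taxon1),Taxon45)),(Taxon18,((Taxon60,Taxon49),((Taxon61,Taxon3),Taxon15)))).
From Taxon61 up to that node: 5 branches. From Taxon9 up to the same node: 6 branches. Total: 5 + 6 = 11.

11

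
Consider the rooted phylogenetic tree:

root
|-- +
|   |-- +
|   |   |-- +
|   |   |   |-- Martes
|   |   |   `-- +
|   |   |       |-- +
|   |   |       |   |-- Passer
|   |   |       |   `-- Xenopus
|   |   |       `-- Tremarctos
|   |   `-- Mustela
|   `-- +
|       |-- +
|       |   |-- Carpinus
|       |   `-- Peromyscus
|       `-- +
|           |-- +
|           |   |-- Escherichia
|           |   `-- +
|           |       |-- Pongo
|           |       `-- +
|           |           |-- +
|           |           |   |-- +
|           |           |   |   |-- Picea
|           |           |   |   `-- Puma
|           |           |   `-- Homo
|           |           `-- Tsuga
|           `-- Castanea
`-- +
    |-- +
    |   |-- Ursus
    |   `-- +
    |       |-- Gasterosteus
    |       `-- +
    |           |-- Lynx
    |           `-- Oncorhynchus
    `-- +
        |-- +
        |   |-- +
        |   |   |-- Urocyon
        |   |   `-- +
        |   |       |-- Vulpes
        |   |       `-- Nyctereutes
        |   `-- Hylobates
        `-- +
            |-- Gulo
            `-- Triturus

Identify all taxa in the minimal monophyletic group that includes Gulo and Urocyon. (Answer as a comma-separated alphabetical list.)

Tracing Gulo: it sits inside (Gulo,Triturus).
Tracing Urocyon: it sits inside (Urocyon,(Vulpes,Nyctereutes)).
The smallest clade enclosing both is (((Urocyon,(Vulpes,Nyctereutes)),Hylobates),(Gulo,Triturus)); the answer is its 6 terminal taxa in alphabetical order.

Gulo, Hylobates, Nyctereutes, Triturus, Urocyon, Vulpes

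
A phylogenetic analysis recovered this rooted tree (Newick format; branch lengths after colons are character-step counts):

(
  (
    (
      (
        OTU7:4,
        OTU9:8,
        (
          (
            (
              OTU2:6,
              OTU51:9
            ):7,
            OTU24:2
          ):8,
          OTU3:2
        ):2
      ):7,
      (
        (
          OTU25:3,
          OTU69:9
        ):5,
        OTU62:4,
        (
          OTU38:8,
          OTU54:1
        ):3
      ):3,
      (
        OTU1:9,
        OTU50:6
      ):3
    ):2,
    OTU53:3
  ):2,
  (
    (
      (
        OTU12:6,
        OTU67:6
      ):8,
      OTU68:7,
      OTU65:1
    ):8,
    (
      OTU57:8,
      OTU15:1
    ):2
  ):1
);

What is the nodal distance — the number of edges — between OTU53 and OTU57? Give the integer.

The MRCA of OTU53 and OTU57 is the root of the tree.
From OTU53 up to that node: 2 branches. From OTU57 up to the same node: 3 branches. Total: 2 + 3 = 5.

5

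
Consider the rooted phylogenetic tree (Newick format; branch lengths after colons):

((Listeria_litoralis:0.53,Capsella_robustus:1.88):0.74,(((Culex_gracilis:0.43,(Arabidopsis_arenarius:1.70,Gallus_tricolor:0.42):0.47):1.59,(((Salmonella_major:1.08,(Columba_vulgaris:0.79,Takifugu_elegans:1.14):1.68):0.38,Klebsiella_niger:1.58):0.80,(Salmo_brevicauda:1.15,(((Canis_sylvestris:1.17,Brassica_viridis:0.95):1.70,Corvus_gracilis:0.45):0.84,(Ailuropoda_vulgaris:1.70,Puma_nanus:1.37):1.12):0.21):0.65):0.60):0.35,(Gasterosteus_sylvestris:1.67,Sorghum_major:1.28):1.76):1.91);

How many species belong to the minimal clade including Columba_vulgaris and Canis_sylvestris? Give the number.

The MRCA of Columba_vulgaris and Canis_sylvestris is the node subtending (((Salmonella_major,(Columba_vulgaris,Takifugu_elegans)),Klebsiella_niger),(Salmo_brevicauda,(((Canis_sylvestris,Brassica_viridis),Corvus_gracilis),(Ailuropoda_vulgaris,Puma_nanus)))).
That clade contains 10 terminal taxa: Ailuropoda_vulgaris, Brassica_viridis, Canis_sylvestris, Columba_vulgaris, Corvus_gracilis, Klebsiella_niger, Puma_nanus, Salmo_brevicauda, Salmonella_major, Takifugu_elegans.

10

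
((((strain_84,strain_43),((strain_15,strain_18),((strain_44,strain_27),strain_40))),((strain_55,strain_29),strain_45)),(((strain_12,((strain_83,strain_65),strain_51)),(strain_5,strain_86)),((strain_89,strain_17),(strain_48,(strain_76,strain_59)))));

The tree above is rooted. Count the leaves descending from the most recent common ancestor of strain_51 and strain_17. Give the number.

11

The MRCA of strain_51 and strain_17 is the node subtending (((strain_12,((strain_83,strain_65),strain_51)),(strain_5,strain_86)),((strain_89,strain_17),(strain_48,(strain_76,strain_59)))).
That clade contains 11 terminal taxa: strain_12, strain_17, strain_48, strain_5, strain_51, strain_59, strain_65, strain_76, strain_83, strain_86, strain_89.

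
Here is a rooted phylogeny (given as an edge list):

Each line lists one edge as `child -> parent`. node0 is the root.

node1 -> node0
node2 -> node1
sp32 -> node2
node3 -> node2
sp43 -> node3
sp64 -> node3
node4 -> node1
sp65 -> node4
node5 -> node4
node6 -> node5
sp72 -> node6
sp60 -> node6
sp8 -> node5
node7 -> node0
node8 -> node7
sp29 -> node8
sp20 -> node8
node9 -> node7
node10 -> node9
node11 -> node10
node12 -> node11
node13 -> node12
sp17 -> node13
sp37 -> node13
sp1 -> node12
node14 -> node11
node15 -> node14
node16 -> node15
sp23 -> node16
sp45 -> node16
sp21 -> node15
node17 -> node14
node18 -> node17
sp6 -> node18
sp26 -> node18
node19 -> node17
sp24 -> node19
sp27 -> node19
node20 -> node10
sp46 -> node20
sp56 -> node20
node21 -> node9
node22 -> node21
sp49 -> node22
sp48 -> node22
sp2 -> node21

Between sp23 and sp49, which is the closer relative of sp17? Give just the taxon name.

sp23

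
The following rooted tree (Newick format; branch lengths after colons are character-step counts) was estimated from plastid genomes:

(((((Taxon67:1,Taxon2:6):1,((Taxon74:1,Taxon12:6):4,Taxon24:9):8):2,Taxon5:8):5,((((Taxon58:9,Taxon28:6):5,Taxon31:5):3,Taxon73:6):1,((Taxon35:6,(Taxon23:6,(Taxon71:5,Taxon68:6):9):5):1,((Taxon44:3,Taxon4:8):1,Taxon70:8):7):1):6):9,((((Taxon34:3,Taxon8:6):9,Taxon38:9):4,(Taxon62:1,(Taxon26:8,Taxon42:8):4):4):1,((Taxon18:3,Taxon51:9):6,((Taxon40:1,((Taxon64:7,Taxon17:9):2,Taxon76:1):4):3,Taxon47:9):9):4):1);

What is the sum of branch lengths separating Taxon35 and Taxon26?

41

The path runs Taxon35 → … → MRCA → … → Taxon26; the MRCA is the root of the tree.
Branch lengths along that path: 6 + 1 + 1 + 6 + 9 + 1 + 1 + 4 + 4 + 8 = 41.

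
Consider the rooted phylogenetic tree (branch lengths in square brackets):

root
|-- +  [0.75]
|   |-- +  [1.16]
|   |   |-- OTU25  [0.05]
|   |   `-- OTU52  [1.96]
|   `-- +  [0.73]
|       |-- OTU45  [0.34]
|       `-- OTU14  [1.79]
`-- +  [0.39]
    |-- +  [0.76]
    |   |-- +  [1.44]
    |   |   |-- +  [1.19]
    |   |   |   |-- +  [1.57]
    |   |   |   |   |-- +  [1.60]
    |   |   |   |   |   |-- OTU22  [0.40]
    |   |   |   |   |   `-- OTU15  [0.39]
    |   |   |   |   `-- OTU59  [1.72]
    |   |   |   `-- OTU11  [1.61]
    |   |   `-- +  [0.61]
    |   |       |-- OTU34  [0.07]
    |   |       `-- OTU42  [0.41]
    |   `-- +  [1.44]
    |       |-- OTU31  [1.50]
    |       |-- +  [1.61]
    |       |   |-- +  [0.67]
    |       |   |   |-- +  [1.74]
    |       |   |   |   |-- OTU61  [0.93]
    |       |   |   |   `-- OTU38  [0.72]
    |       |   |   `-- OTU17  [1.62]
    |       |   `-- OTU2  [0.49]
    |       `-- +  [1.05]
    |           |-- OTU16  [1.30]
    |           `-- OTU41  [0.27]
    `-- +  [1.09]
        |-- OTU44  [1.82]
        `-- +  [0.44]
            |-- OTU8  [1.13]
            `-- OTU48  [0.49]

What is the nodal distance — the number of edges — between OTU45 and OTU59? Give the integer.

The MRCA of OTU45 and OTU59 is the root of the tree.
From OTU45 up to that node: 3 branches. From OTU59 up to the same node: 6 branches. Total: 3 + 6 = 9.

9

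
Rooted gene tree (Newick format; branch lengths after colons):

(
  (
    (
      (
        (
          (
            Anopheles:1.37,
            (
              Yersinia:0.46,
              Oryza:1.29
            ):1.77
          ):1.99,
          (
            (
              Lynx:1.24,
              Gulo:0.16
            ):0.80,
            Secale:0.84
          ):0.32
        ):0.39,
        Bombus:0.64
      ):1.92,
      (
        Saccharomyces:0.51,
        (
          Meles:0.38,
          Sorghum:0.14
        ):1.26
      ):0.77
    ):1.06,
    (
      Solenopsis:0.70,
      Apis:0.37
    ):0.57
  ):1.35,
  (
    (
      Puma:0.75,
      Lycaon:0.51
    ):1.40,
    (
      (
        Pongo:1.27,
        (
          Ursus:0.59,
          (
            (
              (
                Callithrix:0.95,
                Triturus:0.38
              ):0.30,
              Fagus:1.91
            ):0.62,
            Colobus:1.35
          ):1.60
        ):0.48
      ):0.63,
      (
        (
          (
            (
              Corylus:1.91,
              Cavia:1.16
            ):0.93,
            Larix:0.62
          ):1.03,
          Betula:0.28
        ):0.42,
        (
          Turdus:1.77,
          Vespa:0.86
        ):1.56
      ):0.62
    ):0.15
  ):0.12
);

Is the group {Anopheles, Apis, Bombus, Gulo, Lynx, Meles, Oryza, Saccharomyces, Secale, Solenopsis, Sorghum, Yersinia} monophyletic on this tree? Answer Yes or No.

The most recent common ancestor of these taxa subtends (((((Anopheles,(Yersinia,Oryza)),((Lynx,Gulo),Secale)),Bombus),(Saccharomyces,(Meles,Sorghum))),(Solenopsis,Apis)).
That clade has exactly 12 tips — every listed taxon and nothing else — so the group is monophyletic.

Yes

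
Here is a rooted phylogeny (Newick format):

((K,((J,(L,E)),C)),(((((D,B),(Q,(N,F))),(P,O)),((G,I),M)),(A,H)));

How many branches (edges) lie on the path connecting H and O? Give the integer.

6

The MRCA of H and O is the node subtending (((((D,B),(Q,(N,F))),(P,O)),((G,I),M)),(A,H)).
From H up to that node: 2 branches. From O up to the same node: 4 branches. Total: 2 + 4 = 6.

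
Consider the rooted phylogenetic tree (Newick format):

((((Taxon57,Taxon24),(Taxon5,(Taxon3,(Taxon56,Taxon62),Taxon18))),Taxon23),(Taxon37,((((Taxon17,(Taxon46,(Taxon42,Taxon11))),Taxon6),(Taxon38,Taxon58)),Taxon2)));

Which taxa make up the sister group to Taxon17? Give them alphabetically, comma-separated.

Taxon17 attaches to the tree at the node subtending (Taxon17,(Taxon46,(Taxon42,Taxon11))).
The other lineage descending from that same node — the sister group — is (Taxon46,(Taxon42,Taxon11)); its 3 tips in alphabetical order are the answer.

Taxon11, Taxon42, Taxon46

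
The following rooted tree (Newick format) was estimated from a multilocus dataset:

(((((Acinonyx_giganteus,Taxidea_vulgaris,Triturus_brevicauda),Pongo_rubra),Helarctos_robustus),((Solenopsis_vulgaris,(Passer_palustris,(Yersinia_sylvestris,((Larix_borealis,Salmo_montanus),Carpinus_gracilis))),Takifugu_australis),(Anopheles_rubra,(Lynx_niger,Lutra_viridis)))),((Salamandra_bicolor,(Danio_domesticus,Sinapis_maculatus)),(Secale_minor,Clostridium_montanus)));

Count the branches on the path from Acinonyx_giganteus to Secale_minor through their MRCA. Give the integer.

8

The MRCA of Acinonyx_giganteus and Secale_minor is the root of the tree.
From Acinonyx_giganteus up to that node: 5 branches. From Secale_minor up to the same node: 3 branches. Total: 5 + 3 = 8.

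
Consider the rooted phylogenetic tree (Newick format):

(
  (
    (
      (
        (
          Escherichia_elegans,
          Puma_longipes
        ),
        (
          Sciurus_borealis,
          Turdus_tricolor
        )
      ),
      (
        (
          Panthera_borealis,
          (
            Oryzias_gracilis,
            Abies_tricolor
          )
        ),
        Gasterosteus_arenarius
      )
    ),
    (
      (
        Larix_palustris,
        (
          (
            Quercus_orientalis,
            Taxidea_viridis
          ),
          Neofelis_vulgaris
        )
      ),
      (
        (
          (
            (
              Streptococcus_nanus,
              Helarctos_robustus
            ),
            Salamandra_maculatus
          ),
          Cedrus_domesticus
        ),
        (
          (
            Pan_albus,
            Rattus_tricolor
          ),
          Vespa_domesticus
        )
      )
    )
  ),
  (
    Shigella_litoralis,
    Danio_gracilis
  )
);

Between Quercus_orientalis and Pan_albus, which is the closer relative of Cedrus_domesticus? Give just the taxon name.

The MRCA of Cedrus_domesticus and Pan_albus subtends ((((Streptococcus_nanus,Helarctos_robustus),Salamandra_maculatus),Cedrus_domesticus),((Pan_albus,Rattus_tricolor),Vespa_domesticus)) (7 taxa).
The MRCA of Cedrus_domesticus and Quercus_orientalis subtends ((Larix_palustris,((Quercus_orientalis,Taxidea_viridis),Neofelis_vulgaris)),((((Streptococcus_nanus,Helarctos_robustus),Salamandra_maculatus),Cedrus_domesticus),((Pan_albus,Rattus_tricolor),Vespa_domesticus))) (11 taxa).
The first is nested inside the second, so Cedrus_domesticus shares a more recent common ancestor with Pan_albus.

Pan_albus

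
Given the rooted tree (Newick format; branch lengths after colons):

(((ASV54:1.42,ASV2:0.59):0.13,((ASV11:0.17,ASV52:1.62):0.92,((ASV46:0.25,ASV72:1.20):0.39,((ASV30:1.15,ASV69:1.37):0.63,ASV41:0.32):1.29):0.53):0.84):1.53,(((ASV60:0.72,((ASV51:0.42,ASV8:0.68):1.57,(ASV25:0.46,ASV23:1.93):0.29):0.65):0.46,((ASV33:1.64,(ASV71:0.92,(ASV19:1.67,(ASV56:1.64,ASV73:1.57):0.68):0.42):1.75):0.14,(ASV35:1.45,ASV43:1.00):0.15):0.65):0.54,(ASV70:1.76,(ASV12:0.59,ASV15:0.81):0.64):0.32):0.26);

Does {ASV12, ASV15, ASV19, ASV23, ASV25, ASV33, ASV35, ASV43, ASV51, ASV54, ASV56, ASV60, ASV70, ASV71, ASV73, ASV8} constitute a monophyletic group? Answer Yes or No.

No

The MRCA of the listed taxa is the root, so the smallest clade containing them is the whole tree.
That clade also contains ASV11, ASV2, ASV30, ASV41, ASV46, ASV52, ASV69, ASV72, which are not in the proposed group, so the group is not monophyletic.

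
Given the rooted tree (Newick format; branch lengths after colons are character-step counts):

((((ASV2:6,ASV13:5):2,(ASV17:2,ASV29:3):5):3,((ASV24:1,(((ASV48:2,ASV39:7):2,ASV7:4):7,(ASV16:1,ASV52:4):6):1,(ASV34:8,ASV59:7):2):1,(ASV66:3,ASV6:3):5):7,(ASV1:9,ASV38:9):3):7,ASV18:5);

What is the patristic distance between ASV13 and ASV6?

The path runs ASV13 → … → MRCA → … → ASV6; the MRCA is the node subtending (((ASV2,ASV13),(ASV17,ASV29)),((ASV24,(((ASV48,ASV39),ASV7),(ASV16,ASV52)),(ASV34,ASV59)),(ASV66,ASV6)),(ASV1,ASV38)).
Branch lengths along that path: 5 + 2 + 3 + 7 + 5 + 3 = 25.

25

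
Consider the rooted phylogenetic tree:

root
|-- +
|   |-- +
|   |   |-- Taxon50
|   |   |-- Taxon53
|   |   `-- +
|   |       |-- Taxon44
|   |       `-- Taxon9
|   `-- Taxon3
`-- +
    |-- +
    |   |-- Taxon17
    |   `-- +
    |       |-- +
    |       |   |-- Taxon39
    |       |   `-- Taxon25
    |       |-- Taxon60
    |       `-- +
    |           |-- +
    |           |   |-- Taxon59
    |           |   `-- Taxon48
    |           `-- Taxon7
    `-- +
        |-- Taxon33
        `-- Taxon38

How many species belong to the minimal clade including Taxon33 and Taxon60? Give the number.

9

The MRCA of Taxon33 and Taxon60 is the node subtending ((Taxon17,((Taxon39,Taxon25),Taxon60,((Taxon59,Taxon48),Taxon7))),(Taxon33,Taxon38)).
That clade contains 9 terminal taxa: Taxon17, Taxon25, Taxon33, Taxon38, Taxon39, Taxon48, Taxon59, Taxon60, Taxon7.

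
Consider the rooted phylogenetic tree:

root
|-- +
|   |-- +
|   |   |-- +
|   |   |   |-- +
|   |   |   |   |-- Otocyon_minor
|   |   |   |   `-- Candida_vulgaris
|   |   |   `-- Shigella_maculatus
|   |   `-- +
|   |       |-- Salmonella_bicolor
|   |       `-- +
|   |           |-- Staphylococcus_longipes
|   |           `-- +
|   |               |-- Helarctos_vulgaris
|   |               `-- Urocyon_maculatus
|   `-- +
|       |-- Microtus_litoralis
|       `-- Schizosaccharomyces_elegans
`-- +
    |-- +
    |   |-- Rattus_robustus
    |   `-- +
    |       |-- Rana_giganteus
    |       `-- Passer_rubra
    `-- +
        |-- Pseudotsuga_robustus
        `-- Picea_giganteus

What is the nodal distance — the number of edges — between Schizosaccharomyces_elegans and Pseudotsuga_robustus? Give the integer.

The MRCA of Schizosaccharomyces_elegans and Pseudotsuga_robustus is the root of the tree.
From Schizosaccharomyces_elegans up to that node: 3 branches. From Pseudotsuga_robustus up to the same node: 3 branches. Total: 3 + 3 = 6.

6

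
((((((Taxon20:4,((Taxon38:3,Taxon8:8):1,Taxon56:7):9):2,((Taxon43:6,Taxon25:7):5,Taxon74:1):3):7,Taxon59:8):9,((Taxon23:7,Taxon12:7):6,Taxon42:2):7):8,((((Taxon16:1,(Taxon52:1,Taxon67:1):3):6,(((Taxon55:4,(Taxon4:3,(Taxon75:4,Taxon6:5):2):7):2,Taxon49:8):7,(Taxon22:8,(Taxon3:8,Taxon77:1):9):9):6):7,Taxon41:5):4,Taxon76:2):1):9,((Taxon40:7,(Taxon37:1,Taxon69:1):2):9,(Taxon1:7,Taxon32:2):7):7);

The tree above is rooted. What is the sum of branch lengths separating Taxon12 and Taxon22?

63

The path runs Taxon12 → … → MRCA → … → Taxon22; the MRCA is the node subtending (((((Taxon20,((Taxon38,Taxon8),Taxon56)),((Taxon43,Taxon25),Taxon74)),Taxon59),((Taxon23,Taxon12),Taxon42)),((((Taxon16,(Taxon52,Taxon67)),(((Taxon55,(Taxon4,(Taxon75,Taxon6))),Taxon49),(Taxon22,(Taxon3,Taxon77)))),Taxon41),Taxon76)).
Branch lengths along that path: 7 + 6 + 7 + 8 + 1 + 4 + 7 + 6 + 9 + 8 = 63.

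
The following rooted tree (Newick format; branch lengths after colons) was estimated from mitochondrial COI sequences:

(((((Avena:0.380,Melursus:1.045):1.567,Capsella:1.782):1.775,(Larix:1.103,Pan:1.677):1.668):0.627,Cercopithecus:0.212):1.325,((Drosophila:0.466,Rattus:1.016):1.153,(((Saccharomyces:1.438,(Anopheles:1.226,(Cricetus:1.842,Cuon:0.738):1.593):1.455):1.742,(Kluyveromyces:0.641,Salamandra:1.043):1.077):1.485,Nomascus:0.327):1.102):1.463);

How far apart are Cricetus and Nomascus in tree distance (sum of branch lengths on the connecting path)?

8.444

The path runs Cricetus → … → MRCA → … → Nomascus; the MRCA is the node subtending (((Saccharomyces,(Anopheles,(Cricetus,Cuon))),(Kluyveromyces,Salamandra)),Nomascus).
Branch lengths along that path: 1.842 + 1.593 + 1.455 + 1.742 + 1.485 + 0.327 = 8.444.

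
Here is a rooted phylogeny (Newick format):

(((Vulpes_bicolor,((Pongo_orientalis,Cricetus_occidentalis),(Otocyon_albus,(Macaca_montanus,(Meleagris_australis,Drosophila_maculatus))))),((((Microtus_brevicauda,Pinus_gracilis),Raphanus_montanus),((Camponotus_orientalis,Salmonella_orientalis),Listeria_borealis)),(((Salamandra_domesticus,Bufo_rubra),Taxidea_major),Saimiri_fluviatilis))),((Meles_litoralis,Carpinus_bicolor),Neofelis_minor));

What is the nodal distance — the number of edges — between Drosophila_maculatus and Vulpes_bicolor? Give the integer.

6

The MRCA of Drosophila_maculatus and Vulpes_bicolor is the node subtending (Vulpes_bicolor,((Pongo_orientalis,Cricetus_occidentalis),(Otocyon_albus,(Macaca_montanus,(Meleagris_australis,Drosophila_maculatus))))).
From Drosophila_maculatus up to that node: 5 branches. From Vulpes_bicolor up to the same node: 1 branch. Total: 5 + 1 = 6.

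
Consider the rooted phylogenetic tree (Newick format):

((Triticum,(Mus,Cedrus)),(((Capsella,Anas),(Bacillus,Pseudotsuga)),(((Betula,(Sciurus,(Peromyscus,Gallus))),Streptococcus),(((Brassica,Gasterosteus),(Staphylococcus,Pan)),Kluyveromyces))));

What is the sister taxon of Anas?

Capsella

Anas attaches to the tree at the node subtending (Capsella,Anas).
The other lineage descending from that same node — the sister group — is the single tip Capsella.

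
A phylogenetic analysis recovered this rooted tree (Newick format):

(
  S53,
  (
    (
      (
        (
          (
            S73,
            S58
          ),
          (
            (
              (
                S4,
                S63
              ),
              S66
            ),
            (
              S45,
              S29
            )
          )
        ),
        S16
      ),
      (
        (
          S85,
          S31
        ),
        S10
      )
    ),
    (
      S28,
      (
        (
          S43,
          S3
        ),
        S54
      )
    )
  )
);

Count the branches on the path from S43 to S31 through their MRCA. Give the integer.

8

The MRCA of S43 and S31 is the node subtending (((((S73,S58),(((S4,S63),S66),(S45,S29))),S16),((S85,S31),S10)),(S28,((S43,S3),S54))).
From S43 up to that node: 4 branches. From S31 up to the same node: 4 branches. Total: 4 + 4 = 8.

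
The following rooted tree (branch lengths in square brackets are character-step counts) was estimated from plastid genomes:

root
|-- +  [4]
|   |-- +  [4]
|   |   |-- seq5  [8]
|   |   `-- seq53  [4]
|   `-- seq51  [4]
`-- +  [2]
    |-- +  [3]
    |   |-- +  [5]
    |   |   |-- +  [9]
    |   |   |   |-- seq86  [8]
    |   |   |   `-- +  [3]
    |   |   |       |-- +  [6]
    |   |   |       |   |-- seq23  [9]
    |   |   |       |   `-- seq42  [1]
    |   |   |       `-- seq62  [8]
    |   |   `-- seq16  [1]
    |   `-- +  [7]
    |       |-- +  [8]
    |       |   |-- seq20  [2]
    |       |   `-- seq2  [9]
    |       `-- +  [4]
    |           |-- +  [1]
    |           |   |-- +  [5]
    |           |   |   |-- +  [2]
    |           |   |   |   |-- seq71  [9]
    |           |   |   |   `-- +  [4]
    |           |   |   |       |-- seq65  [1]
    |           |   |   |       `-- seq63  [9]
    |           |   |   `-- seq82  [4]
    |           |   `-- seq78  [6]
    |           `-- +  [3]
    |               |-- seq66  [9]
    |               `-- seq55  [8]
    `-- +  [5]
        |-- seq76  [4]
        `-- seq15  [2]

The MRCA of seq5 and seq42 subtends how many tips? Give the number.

The MRCA of seq5 and seq42 is the root, so the clade is the entire tree.
That clade contains 19 terminal taxa: seq15, seq16, seq2, seq20, seq23, seq42, seq5, seq51, seq53, seq55, seq62, seq63, seq65, seq66, seq71, seq76, seq78, seq82, seq86.

19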